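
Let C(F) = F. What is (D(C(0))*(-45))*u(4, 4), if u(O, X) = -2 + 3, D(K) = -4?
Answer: 180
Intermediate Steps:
u(O, X) = 1
(D(C(0))*(-45))*u(4, 4) = -4*(-45)*1 = 180*1 = 180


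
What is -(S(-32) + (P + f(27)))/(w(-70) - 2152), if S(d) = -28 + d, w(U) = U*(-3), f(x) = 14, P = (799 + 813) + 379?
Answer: 1945/1942 ≈ 1.0015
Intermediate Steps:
P = 1991 (P = 1612 + 379 = 1991)
w(U) = -3*U
-(S(-32) + (P + f(27)))/(w(-70) - 2152) = -((-28 - 32) + (1991 + 14))/(-3*(-70) - 2152) = -(-60 + 2005)/(210 - 2152) = -1945/(-1942) = -1945*(-1)/1942 = -1*(-1945/1942) = 1945/1942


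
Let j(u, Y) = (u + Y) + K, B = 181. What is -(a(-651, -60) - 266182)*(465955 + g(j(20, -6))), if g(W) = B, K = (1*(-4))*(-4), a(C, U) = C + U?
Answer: 124408435448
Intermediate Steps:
K = 16 (K = -4*(-4) = 16)
j(u, Y) = 16 + Y + u (j(u, Y) = (u + Y) + 16 = (Y + u) + 16 = 16 + Y + u)
g(W) = 181
-(a(-651, -60) - 266182)*(465955 + g(j(20, -6))) = -((-651 - 60) - 266182)*(465955 + 181) = -(-711 - 266182)*466136 = -(-266893)*466136 = -1*(-124408435448) = 124408435448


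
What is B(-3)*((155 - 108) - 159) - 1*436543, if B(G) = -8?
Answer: -435647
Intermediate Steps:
B(-3)*((155 - 108) - 159) - 1*436543 = -8*((155 - 108) - 159) - 1*436543 = -8*(47 - 159) - 436543 = -8*(-112) - 436543 = 896 - 436543 = -435647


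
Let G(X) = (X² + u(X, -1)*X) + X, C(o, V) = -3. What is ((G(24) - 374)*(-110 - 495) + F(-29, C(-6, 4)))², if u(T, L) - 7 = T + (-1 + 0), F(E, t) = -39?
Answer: 327606272161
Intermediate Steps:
u(T, L) = 6 + T (u(T, L) = 7 + (T + (-1 + 0)) = 7 + (T - 1) = 7 + (-1 + T) = 6 + T)
G(X) = X + X² + X*(6 + X) (G(X) = (X² + (6 + X)*X) + X = (X² + X*(6 + X)) + X = X + X² + X*(6 + X))
((G(24) - 374)*(-110 - 495) + F(-29, C(-6, 4)))² = ((24*(7 + 2*24) - 374)*(-110 - 495) - 39)² = ((24*(7 + 48) - 374)*(-605) - 39)² = ((24*55 - 374)*(-605) - 39)² = ((1320 - 374)*(-605) - 39)² = (946*(-605) - 39)² = (-572330 - 39)² = (-572369)² = 327606272161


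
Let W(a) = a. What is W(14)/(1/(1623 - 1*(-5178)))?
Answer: 95214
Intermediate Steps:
W(14)/(1/(1623 - 1*(-5178))) = 14/(1/(1623 - 1*(-5178))) = 14/(1/(1623 + 5178)) = 14/(1/6801) = 14*6801 = 95214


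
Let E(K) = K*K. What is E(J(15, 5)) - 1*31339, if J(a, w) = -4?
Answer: -31323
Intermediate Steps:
E(K) = K²
E(J(15, 5)) - 1*31339 = (-4)² - 1*31339 = 16 - 31339 = -31323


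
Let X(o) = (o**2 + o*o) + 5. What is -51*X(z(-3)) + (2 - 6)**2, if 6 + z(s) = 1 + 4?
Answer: -341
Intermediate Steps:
z(s) = -1 (z(s) = -6 + (1 + 4) = -6 + 5 = -1)
X(o) = 5 + 2*o**2 (X(o) = (o**2 + o**2) + 5 = 2*o**2 + 5 = 5 + 2*o**2)
-51*X(z(-3)) + (2 - 6)**2 = -51*(5 + 2*(-1)**2) + (2 - 6)**2 = -51*(5 + 2*1) + (-4)**2 = -51*(5 + 2) + 16 = -51*7 + 16 = -357 + 16 = -341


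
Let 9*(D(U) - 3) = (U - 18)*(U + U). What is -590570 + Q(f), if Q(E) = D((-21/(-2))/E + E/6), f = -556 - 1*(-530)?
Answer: -64671552071/109512 ≈ -5.9054e+5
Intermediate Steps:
D(U) = 3 + 2*U*(-18 + U)/9 (D(U) = 3 + ((U - 18)*(U + U))/9 = 3 + ((-18 + U)*(2*U))/9 = 3 + (2*U*(-18 + U))/9 = 3 + 2*U*(-18 + U)/9)
f = -26 (f = -556 + 530 = -26)
Q(E) = 3 - 42/E - 2*E/3 + 2*(E/6 + 21/(2*E))²/9 (Q(E) = 3 - 4*((-21/(-2))/E + E/6) + 2*((-21/(-2))/E + E/6)²/9 = 3 - 4*((-21*(-½))/E + E*(⅙)) + 2*((-21*(-½))/E + E*(⅙))²/9 = 3 - 4*(21/(2*E) + E/6) + 2*(21/(2*E) + E/6)²/9 = 3 - 4*(E/6 + 21/(2*E)) + 2*(E/6 + 21/(2*E))²/9 = 3 + (-42/E - 2*E/3) + 2*(E/6 + 21/(2*E))²/9 = 3 - 42/E - 2*E/3 + 2*(E/6 + 21/(2*E))²/9)
-590570 + Q(f) = -590570 + (1/162)*(3969 + (-26)⁴ - 6804*(-26) - 108*(-26)³ + 612*(-26)²)/(-26)² = -590570 + (1/162)*(1/676)*(3969 + 456976 + 176904 - 108*(-17576) + 612*676) = -590570 + (1/162)*(1/676)*(3969 + 456976 + 176904 + 1898208 + 413712) = -590570 + (1/162)*(1/676)*2949769 = -590570 + 2949769/109512 = -64671552071/109512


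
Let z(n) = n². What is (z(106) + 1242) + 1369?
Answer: 13847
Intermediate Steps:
(z(106) + 1242) + 1369 = (106² + 1242) + 1369 = (11236 + 1242) + 1369 = 12478 + 1369 = 13847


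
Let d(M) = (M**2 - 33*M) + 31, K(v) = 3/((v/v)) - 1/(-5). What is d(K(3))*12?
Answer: -19308/25 ≈ -772.32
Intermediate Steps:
K(v) = 16/5 (K(v) = 3/1 - 1*(-1/5) = 3*1 + 1/5 = 3 + 1/5 = 16/5)
d(M) = 31 + M**2 - 33*M
d(K(3))*12 = (31 + (16/5)**2 - 33*16/5)*12 = (31 + 256/25 - 528/5)*12 = -1609/25*12 = -19308/25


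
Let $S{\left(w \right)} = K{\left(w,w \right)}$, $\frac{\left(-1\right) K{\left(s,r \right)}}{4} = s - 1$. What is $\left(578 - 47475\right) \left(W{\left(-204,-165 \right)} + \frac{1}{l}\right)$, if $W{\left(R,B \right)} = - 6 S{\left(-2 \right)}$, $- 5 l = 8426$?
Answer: $\frac{28451331269}{8426} \approx 3.3766 \cdot 10^{6}$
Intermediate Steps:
$l = - \frac{8426}{5}$ ($l = \left(- \frac{1}{5}\right) 8426 = - \frac{8426}{5} \approx -1685.2$)
$K{\left(s,r \right)} = 4 - 4 s$ ($K{\left(s,r \right)} = - 4 \left(s - 1\right) = - 4 \left(-1 + s\right) = 4 - 4 s$)
$S{\left(w \right)} = 4 - 4 w$
$W{\left(R,B \right)} = -72$ ($W{\left(R,B \right)} = - 6 \left(4 - -8\right) = - 6 \left(4 + 8\right) = \left(-6\right) 12 = -72$)
$\left(578 - 47475\right) \left(W{\left(-204,-165 \right)} + \frac{1}{l}\right) = \left(578 - 47475\right) \left(-72 + \frac{1}{- \frac{8426}{5}}\right) = - 46897 \left(-72 - \frac{5}{8426}\right) = \left(-46897\right) \left(- \frac{606677}{8426}\right) = \frac{28451331269}{8426}$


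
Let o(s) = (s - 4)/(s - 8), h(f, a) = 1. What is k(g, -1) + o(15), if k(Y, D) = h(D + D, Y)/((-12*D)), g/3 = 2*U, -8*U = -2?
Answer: 139/84 ≈ 1.6548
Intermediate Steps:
U = ¼ (U = -⅛*(-2) = ¼ ≈ 0.25000)
g = 3/2 (g = 3*(2*(¼)) = 3*(½) = 3/2 ≈ 1.5000)
k(Y, D) = -1/(12*D) (k(Y, D) = 1/(-12*D) = 1*(-1/(12*D)) = -1/(12*D))
o(s) = (-4 + s)/(-8 + s)
k(g, -1) + o(15) = -1/12/(-1) + (-4 + 15)/(-8 + 15) = -1/12*(-1) + 11/7 = 1/12 + (⅐)*11 = 1/12 + 11/7 = 139/84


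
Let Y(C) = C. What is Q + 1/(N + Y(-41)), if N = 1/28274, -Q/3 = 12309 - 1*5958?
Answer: -22086894623/1159233 ≈ -19053.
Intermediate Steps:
Q = -19053 (Q = -3*(12309 - 1*5958) = -3*(12309 - 5958) = -3*6351 = -19053)
N = 1/28274 ≈ 3.5368e-5
Q + 1/(N + Y(-41)) = -19053 + 1/(1/28274 - 41) = -19053 + 1/(-1159233/28274) = -19053 - 28274/1159233 = -22086894623/1159233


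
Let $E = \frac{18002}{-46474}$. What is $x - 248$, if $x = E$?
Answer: $- \frac{5771777}{23237} \approx -248.39$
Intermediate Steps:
$E = - \frac{9001}{23237}$ ($E = 18002 \left(- \frac{1}{46474}\right) = - \frac{9001}{23237} \approx -0.38736$)
$x = - \frac{9001}{23237} \approx -0.38736$
$x - 248 = - \frac{9001}{23237} - 248 = - \frac{5771777}{23237}$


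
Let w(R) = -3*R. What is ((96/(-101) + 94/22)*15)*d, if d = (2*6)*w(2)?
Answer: -3986280/1111 ≈ -3588.0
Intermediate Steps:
d = -72 (d = (2*6)*(-3*2) = 12*(-6) = -72)
((96/(-101) + 94/22)*15)*d = ((96/(-101) + 94/22)*15)*(-72) = ((96*(-1/101) + 94*(1/22))*15)*(-72) = ((-96/101 + 47/11)*15)*(-72) = ((3691/1111)*15)*(-72) = (55365/1111)*(-72) = -3986280/1111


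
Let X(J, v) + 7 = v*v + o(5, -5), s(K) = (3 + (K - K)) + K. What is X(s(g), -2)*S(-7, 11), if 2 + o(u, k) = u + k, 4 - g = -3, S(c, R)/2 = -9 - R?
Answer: 200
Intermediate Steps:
S(c, R) = -18 - 2*R (S(c, R) = 2*(-9 - R) = -18 - 2*R)
g = 7 (g = 4 - 1*(-3) = 4 + 3 = 7)
s(K) = 3 + K (s(K) = (3 + 0) + K = 3 + K)
o(u, k) = -2 + k + u (o(u, k) = -2 + (u + k) = -2 + (k + u) = -2 + k + u)
X(J, v) = -9 + v**2 (X(J, v) = -7 + (v*v + (-2 - 5 + 5)) = -7 + (v**2 - 2) = -7 + (-2 + v**2) = -9 + v**2)
X(s(g), -2)*S(-7, 11) = (-9 + (-2)**2)*(-18 - 2*11) = (-9 + 4)*(-18 - 22) = -5*(-40) = 200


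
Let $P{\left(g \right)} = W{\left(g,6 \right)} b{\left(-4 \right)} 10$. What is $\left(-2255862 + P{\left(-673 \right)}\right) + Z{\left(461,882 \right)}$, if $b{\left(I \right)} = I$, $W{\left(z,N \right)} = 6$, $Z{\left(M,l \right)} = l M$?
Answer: $-1849500$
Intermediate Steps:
$Z{\left(M,l \right)} = M l$
$P{\left(g \right)} = -240$ ($P{\left(g \right)} = 6 \left(-4\right) 10 = \left(-24\right) 10 = -240$)
$\left(-2255862 + P{\left(-673 \right)}\right) + Z{\left(461,882 \right)} = \left(-2255862 - 240\right) + 461 \cdot 882 = -2256102 + 406602 = -1849500$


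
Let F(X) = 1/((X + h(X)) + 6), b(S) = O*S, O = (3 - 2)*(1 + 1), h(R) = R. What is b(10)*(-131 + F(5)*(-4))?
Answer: -2625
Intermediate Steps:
O = 2 (O = 1*2 = 2)
b(S) = 2*S
F(X) = 1/(6 + 2*X) (F(X) = 1/((X + X) + 6) = 1/(2*X + 6) = 1/(6 + 2*X))
b(10)*(-131 + F(5)*(-4)) = (2*10)*(-131 + (1/(2*(3 + 5)))*(-4)) = 20*(-131 + ((1/2)/8)*(-4)) = 20*(-131 + ((1/2)*(1/8))*(-4)) = 20*(-131 + (1/16)*(-4)) = 20*(-131 - 1/4) = 20*(-525/4) = -2625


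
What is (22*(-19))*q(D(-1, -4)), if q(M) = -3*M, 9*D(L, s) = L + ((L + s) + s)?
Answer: -4180/3 ≈ -1393.3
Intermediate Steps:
D(L, s) = 2*L/9 + 2*s/9 (D(L, s) = (L + ((L + s) + s))/9 = (L + (L + 2*s))/9 = (2*L + 2*s)/9 = 2*L/9 + 2*s/9)
(22*(-19))*q(D(-1, -4)) = (22*(-19))*(-3*((2/9)*(-1) + (2/9)*(-4))) = -(-1254)*(-2/9 - 8/9) = -(-1254)*(-10)/9 = -418*10/3 = -4180/3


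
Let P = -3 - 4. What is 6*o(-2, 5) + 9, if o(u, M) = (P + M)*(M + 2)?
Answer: -75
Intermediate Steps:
P = -7
o(u, M) = (-7 + M)*(2 + M) (o(u, M) = (-7 + M)*(M + 2) = (-7 + M)*(2 + M))
6*o(-2, 5) + 9 = 6*(-14 + 5² - 5*5) + 9 = 6*(-14 + 25 - 25) + 9 = 6*(-14) + 9 = -84 + 9 = -75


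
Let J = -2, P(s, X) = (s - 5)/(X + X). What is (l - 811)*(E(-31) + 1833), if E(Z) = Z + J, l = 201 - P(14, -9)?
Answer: -1097100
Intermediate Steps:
P(s, X) = (-5 + s)/(2*X) (P(s, X) = (-5 + s)/((2*X)) = (-5 + s)*(1/(2*X)) = (-5 + s)/(2*X))
l = 403/2 (l = 201 - (-5 + 14)/(2*(-9)) = 201 - (-1)*9/(2*9) = 201 - 1*(-½) = 201 + ½ = 403/2 ≈ 201.50)
E(Z) = -2 + Z (E(Z) = Z - 2 = -2 + Z)
(l - 811)*(E(-31) + 1833) = (403/2 - 811)*((-2 - 31) + 1833) = -1219*(-33 + 1833)/2 = -1219/2*1800 = -1097100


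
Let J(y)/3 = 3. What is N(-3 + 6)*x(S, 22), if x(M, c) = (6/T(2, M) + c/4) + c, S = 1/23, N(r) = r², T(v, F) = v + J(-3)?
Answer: 5553/22 ≈ 252.41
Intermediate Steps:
J(y) = 9 (J(y) = 3*3 = 9)
T(v, F) = 9 + v (T(v, F) = v + 9 = 9 + v)
S = 1/23 ≈ 0.043478
x(M, c) = 6/11 + 5*c/4 (x(M, c) = (6/(9 + 2) + c/4) + c = (6/11 + c*(¼)) + c = (6*(1/11) + c/4) + c = (6/11 + c/4) + c = 6/11 + 5*c/4)
N(-3 + 6)*x(S, 22) = (-3 + 6)²*(6/11 + (5/4)*22) = 3²*(6/11 + 55/2) = 9*(617/22) = 5553/22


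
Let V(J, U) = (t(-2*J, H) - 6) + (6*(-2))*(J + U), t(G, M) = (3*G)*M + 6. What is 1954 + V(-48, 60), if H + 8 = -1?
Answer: -782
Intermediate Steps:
H = -9 (H = -8 - 1 = -9)
t(G, M) = 6 + 3*G*M (t(G, M) = 3*G*M + 6 = 6 + 3*G*M)
V(J, U) = -12*U + 42*J (V(J, U) = ((6 + 3*(-2*J)*(-9)) - 6) + (6*(-2))*(J + U) = ((6 + 54*J) - 6) - 12*(J + U) = 54*J + (-12*J - 12*U) = -12*U + 42*J)
1954 + V(-48, 60) = 1954 + (-12*60 + 42*(-48)) = 1954 + (-720 - 2016) = 1954 - 2736 = -782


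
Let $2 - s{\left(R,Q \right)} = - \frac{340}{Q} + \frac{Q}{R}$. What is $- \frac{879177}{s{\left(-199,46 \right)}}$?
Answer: $- \frac{4023993129}{44042} \approx -91367.0$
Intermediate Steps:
$s{\left(R,Q \right)} = 2 + \frac{340}{Q} - \frac{Q}{R}$ ($s{\left(R,Q \right)} = 2 - \left(- \frac{340}{Q} + \frac{Q}{R}\right) = 2 + \frac{340}{Q} - \frac{Q}{R}$)
$- \frac{879177}{s{\left(-199,46 \right)}} = - \frac{879177}{2 + \frac{340}{46} - \frac{46}{-199}} = - \frac{879177}{2 + 340 \cdot \frac{1}{46} - 46 \left(- \frac{1}{199}\right)} = - \frac{879177}{2 + \frac{170}{23} + \frac{46}{199}} = - \frac{879177}{\frac{44042}{4577}} = \left(-879177\right) \frac{4577}{44042} = - \frac{4023993129}{44042}$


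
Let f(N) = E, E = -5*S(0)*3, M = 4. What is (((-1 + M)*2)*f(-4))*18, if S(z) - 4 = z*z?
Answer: -6480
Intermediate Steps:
S(z) = 4 + z² (S(z) = 4 + z*z = 4 + z²)
E = -60 (E = -5*(4 + 0²)*3 = -5*(4 + 0)*3 = -5*4*3 = -20*3 = -60)
f(N) = -60
(((-1 + M)*2)*f(-4))*18 = (((-1 + 4)*2)*(-60))*18 = ((3*2)*(-60))*18 = (6*(-60))*18 = -360*18 = -6480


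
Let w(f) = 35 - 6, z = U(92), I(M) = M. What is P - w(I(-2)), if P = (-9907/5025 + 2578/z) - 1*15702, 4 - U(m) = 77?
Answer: -5784201736/366825 ≈ -15768.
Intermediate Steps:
U(m) = -73 (U(m) = 4 - 1*77 = 4 - 77 = -73)
z = -73
w(f) = 29
P = -5773563811/366825 (P = (-9907/5025 + 2578/(-73)) - 1*15702 = (-9907*1/5025 + 2578*(-1/73)) - 15702 = (-9907/5025 - 2578/73) - 15702 = -13677661/366825 - 15702 = -5773563811/366825 ≈ -15739.)
P - w(I(-2)) = -5773563811/366825 - 1*29 = -5773563811/366825 - 29 = -5784201736/366825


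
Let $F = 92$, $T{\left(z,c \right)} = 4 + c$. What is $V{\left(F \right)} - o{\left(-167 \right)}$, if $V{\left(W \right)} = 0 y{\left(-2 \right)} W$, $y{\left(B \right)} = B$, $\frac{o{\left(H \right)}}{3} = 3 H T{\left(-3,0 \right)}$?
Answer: $6012$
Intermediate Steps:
$o{\left(H \right)} = 36 H$ ($o{\left(H \right)} = 3 \cdot 3 H \left(4 + 0\right) = 3 \cdot 3 H 4 = 3 \cdot 12 H = 36 H$)
$V{\left(W \right)} = 0$ ($V{\left(W \right)} = 0 \left(-2\right) W = 0 W = 0$)
$V{\left(F \right)} - o{\left(-167 \right)} = 0 - 36 \left(-167\right) = 0 - -6012 = 0 + 6012 = 6012$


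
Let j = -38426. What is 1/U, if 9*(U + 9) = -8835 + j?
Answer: -9/47342 ≈ -0.00019011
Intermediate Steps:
U = -47342/9 (U = -9 + (-8835 - 38426)/9 = -9 + (1/9)*(-47261) = -9 - 47261/9 = -47342/9 ≈ -5260.2)
1/U = 1/(-47342/9) = -9/47342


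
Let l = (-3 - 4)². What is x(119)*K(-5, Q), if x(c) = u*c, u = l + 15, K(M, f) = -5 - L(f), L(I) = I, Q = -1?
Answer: -30464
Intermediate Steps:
K(M, f) = -5 - f
l = 49 (l = (-7)² = 49)
u = 64 (u = 49 + 15 = 64)
x(c) = 64*c
x(119)*K(-5, Q) = (64*119)*(-5 - 1*(-1)) = 7616*(-5 + 1) = 7616*(-4) = -30464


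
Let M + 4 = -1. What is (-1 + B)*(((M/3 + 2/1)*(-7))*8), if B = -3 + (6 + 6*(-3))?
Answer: 896/3 ≈ 298.67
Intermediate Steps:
M = -5 (M = -4 - 1 = -5)
B = -15 (B = -3 + (6 - 18) = -3 - 12 = -15)
(-1 + B)*(((M/3 + 2/1)*(-7))*8) = (-1 - 15)*(((-5/3 + 2/1)*(-7))*8) = -16*(-5*1/3 + 2*1)*(-7)*8 = -16*(-5/3 + 2)*(-7)*8 = -16*(1/3)*(-7)*8 = -(-112)*8/3 = -16*(-56/3) = 896/3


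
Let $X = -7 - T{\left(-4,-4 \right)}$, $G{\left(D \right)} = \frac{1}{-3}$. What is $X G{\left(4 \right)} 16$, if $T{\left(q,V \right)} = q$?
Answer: $16$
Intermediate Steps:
$G{\left(D \right)} = - \frac{1}{3}$
$X = -3$ ($X = -7 - -4 = -7 + 4 = -3$)
$X G{\left(4 \right)} 16 = \left(-3\right) \left(- \frac{1}{3}\right) 16 = 1 \cdot 16 = 16$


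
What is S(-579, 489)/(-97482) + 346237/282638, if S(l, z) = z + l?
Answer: 5629552109/4592019586 ≈ 1.2259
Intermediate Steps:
S(l, z) = l + z
S(-579, 489)/(-97482) + 346237/282638 = (-579 + 489)/(-97482) + 346237/282638 = -90*(-1/97482) + 346237*(1/282638) = 15/16247 + 346237/282638 = 5629552109/4592019586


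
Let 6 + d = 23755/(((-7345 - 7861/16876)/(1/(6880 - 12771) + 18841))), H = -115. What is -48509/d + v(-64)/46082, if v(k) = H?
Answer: 406825262867642052552/512662571677364392733 ≈ 0.79355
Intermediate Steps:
v(k) = -115
d = -44500027922170426/730260619171 (d = -6 + 23755/(((-7345 - 7861/16876)/(1/(6880 - 12771) + 18841))) = -6 + 23755/(((-7345 - 7861*1/16876)/(1/(-5891) + 18841))) = -6 + 23755/(((-7345 - 7861/16876)/(-1/5891 + 18841))) = -6 + 23755/((-123962081/(16876*110992330/5891))) = -6 + 23755/((-123962081/16876*5891/110992330)) = -6 + 23755/(-730260619171/1873106561080) = -6 + 23755*(-1873106561080/730260619171) = -6 - 44495646358455400/730260619171 = -44500027922170426/730260619171 ≈ -60937.)
-48509/d + v(-64)/46082 = -48509/(-44500027922170426/730260619171) - 115/46082 = -48509*(-730260619171/44500027922170426) - 115*1/46082 = 35424212375366039/44500027922170426 - 115/46082 = 406825262867642052552/512662571677364392733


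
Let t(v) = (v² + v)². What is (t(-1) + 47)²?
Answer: 2209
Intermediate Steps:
t(v) = (v + v²)²
(t(-1) + 47)² = ((-1)²*(1 - 1)² + 47)² = (1*0² + 47)² = (1*0 + 47)² = (0 + 47)² = 47² = 2209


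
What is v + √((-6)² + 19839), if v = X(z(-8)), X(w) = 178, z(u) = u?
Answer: 178 + 5*√795 ≈ 318.98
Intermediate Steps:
v = 178
v + √((-6)² + 19839) = 178 + √((-6)² + 19839) = 178 + √(36 + 19839) = 178 + √19875 = 178 + 5*√795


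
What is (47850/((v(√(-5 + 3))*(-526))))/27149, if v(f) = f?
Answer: 23925*I*√2/14280374 ≈ 0.0023693*I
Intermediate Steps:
(47850/((v(√(-5 + 3))*(-526))))/27149 = (47850/((√(-5 + 3)*(-526))))/27149 = (47850/((√(-2)*(-526))))*(1/27149) = (47850/(((I*√2)*(-526))))*(1/27149) = (47850/((-526*I*√2)))*(1/27149) = (47850*(I*√2/1052))*(1/27149) = (23925*I*√2/526)*(1/27149) = 23925*I*√2/14280374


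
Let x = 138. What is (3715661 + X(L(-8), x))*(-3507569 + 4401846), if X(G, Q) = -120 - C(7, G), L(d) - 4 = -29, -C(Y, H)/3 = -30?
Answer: 3322642373927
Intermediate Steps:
C(Y, H) = 90 (C(Y, H) = -3*(-30) = 90)
L(d) = -25 (L(d) = 4 - 29 = -25)
X(G, Q) = -210 (X(G, Q) = -120 - 1*90 = -120 - 90 = -210)
(3715661 + X(L(-8), x))*(-3507569 + 4401846) = (3715661 - 210)*(-3507569 + 4401846) = 3715451*894277 = 3322642373927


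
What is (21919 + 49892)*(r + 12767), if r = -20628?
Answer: -564506271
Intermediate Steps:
(21919 + 49892)*(r + 12767) = (21919 + 49892)*(-20628 + 12767) = 71811*(-7861) = -564506271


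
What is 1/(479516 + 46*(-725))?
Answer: 1/446166 ≈ 2.2413e-6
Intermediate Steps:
1/(479516 + 46*(-725)) = 1/(479516 - 33350) = 1/446166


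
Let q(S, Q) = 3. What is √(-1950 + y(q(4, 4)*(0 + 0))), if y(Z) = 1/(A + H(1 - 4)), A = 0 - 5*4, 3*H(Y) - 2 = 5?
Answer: I*√5477709/53 ≈ 44.159*I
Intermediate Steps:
H(Y) = 7/3 (H(Y) = ⅔ + (⅓)*5 = ⅔ + 5/3 = 7/3)
A = -20 (A = 0 - 20 = -20)
y(Z) = -3/53 (y(Z) = 1/(-20 + 7/3) = 1/(-53/3) = -3/53)
√(-1950 + y(q(4, 4)*(0 + 0))) = √(-1950 - 3/53) = √(-103353/53) = I*√5477709/53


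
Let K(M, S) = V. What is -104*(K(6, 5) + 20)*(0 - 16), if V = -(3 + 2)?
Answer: 24960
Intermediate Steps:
V = -5 (V = -1*5 = -5)
K(M, S) = -5
-104*(K(6, 5) + 20)*(0 - 16) = -104*(-5 + 20)*(0 - 16) = -1560*(-16) = -104*(-240) = 24960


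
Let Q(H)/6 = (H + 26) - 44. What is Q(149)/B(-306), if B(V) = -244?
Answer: -393/122 ≈ -3.2213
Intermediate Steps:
Q(H) = -108 + 6*H (Q(H) = 6*((H + 26) - 44) = 6*((26 + H) - 44) = 6*(-18 + H) = -108 + 6*H)
Q(149)/B(-306) = (-108 + 6*149)/(-244) = (-108 + 894)*(-1/244) = 786*(-1/244) = -393/122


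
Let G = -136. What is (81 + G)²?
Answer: 3025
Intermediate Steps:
(81 + G)² = (81 - 136)² = (-55)² = 3025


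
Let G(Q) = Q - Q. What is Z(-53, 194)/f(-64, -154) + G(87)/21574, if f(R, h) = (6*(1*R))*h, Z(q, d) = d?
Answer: 97/29568 ≈ 0.0032806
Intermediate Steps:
G(Q) = 0
f(R, h) = 6*R*h (f(R, h) = (6*R)*h = 6*R*h)
Z(-53, 194)/f(-64, -154) + G(87)/21574 = 194/((6*(-64)*(-154))) + 0/21574 = 194/59136 + 0*(1/21574) = 194*(1/59136) + 0 = 97/29568 + 0 = 97/29568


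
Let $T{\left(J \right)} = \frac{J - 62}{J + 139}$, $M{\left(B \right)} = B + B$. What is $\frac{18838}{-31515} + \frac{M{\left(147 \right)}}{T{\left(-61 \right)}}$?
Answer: $- \frac{241673018}{1292115} \approx -187.04$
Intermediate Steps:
$M{\left(B \right)} = 2 B$
$T{\left(J \right)} = \frac{-62 + J}{139 + J}$
$\frac{18838}{-31515} + \frac{M{\left(147 \right)}}{T{\left(-61 \right)}} = \frac{18838}{-31515} + \frac{2 \cdot 147}{\frac{1}{139 - 61} \left(-62 - 61\right)} = 18838 \left(- \frac{1}{31515}\right) + \frac{294}{\frac{1}{78} \left(-123\right)} = - \frac{18838}{31515} + \frac{294}{\frac{1}{78} \left(-123\right)} = - \frac{18838}{31515} + \frac{294}{- \frac{41}{26}} = - \frac{18838}{31515} + 294 \left(- \frac{26}{41}\right) = - \frac{18838}{31515} - \frac{7644}{41} = - \frac{241673018}{1292115}$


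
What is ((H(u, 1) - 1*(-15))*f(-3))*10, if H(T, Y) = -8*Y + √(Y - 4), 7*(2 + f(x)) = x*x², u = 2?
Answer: -410 - 410*I*√3/7 ≈ -410.0 - 101.45*I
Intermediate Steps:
f(x) = -2 + x³/7 (f(x) = -2 + (x*x²)/7 = -2 + x³/7)
H(T, Y) = √(-4 + Y) - 8*Y (H(T, Y) = -8*Y + √(-4 + Y) = √(-4 + Y) - 8*Y)
((H(u, 1) - 1*(-15))*f(-3))*10 = (((√(-4 + 1) - 8*1) - 1*(-15))*(-2 + (⅐)*(-3)³))*10 = (((√(-3) - 8) + 15)*(-2 + (⅐)*(-27)))*10 = (((I*√3 - 8) + 15)*(-2 - 27/7))*10 = (((-8 + I*√3) + 15)*(-41/7))*10 = ((7 + I*√3)*(-41/7))*10 = (-41 - 41*I*√3/7)*10 = -410 - 410*I*√3/7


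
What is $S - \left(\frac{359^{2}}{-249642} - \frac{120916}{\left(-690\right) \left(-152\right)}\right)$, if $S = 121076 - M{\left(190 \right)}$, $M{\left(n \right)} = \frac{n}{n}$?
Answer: $\frac{302258218429}{2496420} \approx 1.2108 \cdot 10^{5}$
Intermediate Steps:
$M{\left(n \right)} = 1$
$S = 121075$ ($S = 121076 - 1 = 121075$)
$S - \left(\frac{359^{2}}{-249642} - \frac{120916}{\left(-690\right) \left(-152\right)}\right) = 121075 - \left(\frac{359^{2}}{-249642} - \frac{120916}{\left(-690\right) \left(-152\right)}\right) = 121075 - \left(128881 \left(- \frac{1}{249642}\right) - \frac{120916}{104880}\right) = 121075 - \left(- \frac{128881}{249642} - \frac{1591}{1380}\right) = 121075 - - \frac{4166929}{2496420} = 121075 + \frac{4166929}{2496420} = \frac{302258218429}{2496420}$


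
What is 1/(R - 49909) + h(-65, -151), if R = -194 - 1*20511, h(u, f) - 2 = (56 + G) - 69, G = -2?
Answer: -917983/70614 ≈ -13.000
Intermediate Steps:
h(u, f) = -13 (h(u, f) = 2 + ((56 - 2) - 69) = 2 + (54 - 69) = 2 - 15 = -13)
R = -20705 (R = -194 - 20511 = -20705)
1/(R - 49909) + h(-65, -151) = 1/(-20705 - 49909) - 13 = 1/(-70614) - 13 = -1/70614 - 13 = -917983/70614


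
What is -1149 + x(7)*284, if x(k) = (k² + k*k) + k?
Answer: 28671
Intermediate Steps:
x(k) = k + 2*k² (x(k) = (k² + k²) + k = 2*k² + k = k + 2*k²)
-1149 + x(7)*284 = -1149 + (7*(1 + 2*7))*284 = -1149 + (7*(1 + 14))*284 = -1149 + (7*15)*284 = -1149 + 105*284 = -1149 + 29820 = 28671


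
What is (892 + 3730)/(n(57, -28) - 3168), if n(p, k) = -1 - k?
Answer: -4622/3141 ≈ -1.4715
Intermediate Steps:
(892 + 3730)/(n(57, -28) - 3168) = (892 + 3730)/((-1 - 1*(-28)) - 3168) = 4622/((-1 + 28) - 3168) = 4622/(27 - 3168) = 4622/(-3141) = 4622*(-1/3141) = -4622/3141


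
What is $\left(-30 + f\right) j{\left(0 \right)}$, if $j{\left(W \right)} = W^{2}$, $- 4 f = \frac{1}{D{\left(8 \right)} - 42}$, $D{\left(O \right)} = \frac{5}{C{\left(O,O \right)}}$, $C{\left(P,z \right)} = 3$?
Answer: $0$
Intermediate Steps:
$D{\left(O \right)} = \frac{5}{3}$
$f = \frac{3}{484}$ ($f = - \frac{1}{4 \left(\frac{5}{3} - 42\right)} = - \frac{1}{4 \left(- \frac{121}{3}\right)} = \left(- \frac{1}{4}\right) \left(- \frac{3}{121}\right) = \frac{3}{484} \approx 0.0061983$)
$\left(-30 + f\right) j{\left(0 \right)} = \left(-30 + \frac{3}{484}\right) 0^{2} = \left(- \frac{14517}{484}\right) 0 = 0$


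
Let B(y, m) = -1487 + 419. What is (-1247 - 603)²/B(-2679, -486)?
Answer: -855625/267 ≈ -3204.6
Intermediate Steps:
B(y, m) = -1068
(-1247 - 603)²/B(-2679, -486) = (-1247 - 603)²/(-1068) = (-1850)²*(-1/1068) = 3422500*(-1/1068) = -855625/267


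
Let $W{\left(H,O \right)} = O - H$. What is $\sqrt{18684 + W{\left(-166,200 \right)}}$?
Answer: $5 \sqrt{762} \approx 138.02$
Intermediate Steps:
$\sqrt{18684 + W{\left(-166,200 \right)}} = \sqrt{18684 + \left(200 - -166\right)} = \sqrt{18684 + \left(200 + 166\right)} = \sqrt{18684 + 366} = \sqrt{19050} = 5 \sqrt{762}$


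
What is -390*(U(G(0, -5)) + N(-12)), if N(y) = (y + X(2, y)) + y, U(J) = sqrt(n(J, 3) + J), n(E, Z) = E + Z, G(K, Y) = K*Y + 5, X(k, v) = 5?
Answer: 7410 - 390*sqrt(13) ≈ 6003.8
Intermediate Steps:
G(K, Y) = 5 + K*Y
U(J) = sqrt(3 + 2*J) (U(J) = sqrt((J + 3) + J) = sqrt((3 + J) + J) = sqrt(3 + 2*J))
N(y) = 5 + 2*y (N(y) = (y + 5) + y = (5 + y) + y = 5 + 2*y)
-390*(U(G(0, -5)) + N(-12)) = -390*(sqrt(3 + 2*(5 + 0*(-5))) + (5 + 2*(-12))) = -390*(sqrt(3 + 2*(5 + 0)) + (5 - 24)) = -390*(sqrt(3 + 2*5) - 19) = -390*(sqrt(3 + 10) - 19) = -390*(sqrt(13) - 19) = -390*(-19 + sqrt(13)) = 7410 - 390*sqrt(13)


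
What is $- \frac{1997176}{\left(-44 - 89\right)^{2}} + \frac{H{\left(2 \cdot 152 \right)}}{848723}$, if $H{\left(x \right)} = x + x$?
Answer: $- \frac{1695038451336}{15013061147} \approx -112.9$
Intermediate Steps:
$H{\left(x \right)} = 2 x$
$- \frac{1997176}{\left(-44 - 89\right)^{2}} + \frac{H{\left(2 \cdot 152 \right)}}{848723} = - \frac{1997176}{\left(-44 - 89\right)^{2}} + \frac{2 \cdot 2 \cdot 152}{848723} = - \frac{1997176}{\left(-133\right)^{2}} + 2 \cdot 304 \cdot \frac{1}{848723} = - \frac{1997176}{17689} + 608 \cdot \frac{1}{848723} = \left(-1997176\right) \frac{1}{17689} + \frac{608}{848723} = - \frac{1997176}{17689} + \frac{608}{848723} = - \frac{1695038451336}{15013061147}$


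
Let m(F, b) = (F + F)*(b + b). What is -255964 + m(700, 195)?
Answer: 290036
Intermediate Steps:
m(F, b) = 4*F*b (m(F, b) = (2*F)*(2*b) = 4*F*b)
-255964 + m(700, 195) = -255964 + 4*700*195 = -255964 + 546000 = 290036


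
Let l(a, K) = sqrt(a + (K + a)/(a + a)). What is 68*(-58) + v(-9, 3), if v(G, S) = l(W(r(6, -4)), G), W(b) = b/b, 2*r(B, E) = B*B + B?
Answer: -3944 + I*sqrt(3) ≈ -3944.0 + 1.732*I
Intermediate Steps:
r(B, E) = B/2 + B**2/2 (r(B, E) = (B*B + B)/2 = (B**2 + B)/2 = (B + B**2)/2 = B/2 + B**2/2)
W(b) = 1
l(a, K) = sqrt(a + (K + a)/(2*a)) (l(a, K) = sqrt(a + (K + a)/((2*a))) = sqrt(a + (K + a)*(1/(2*a))) = sqrt(a + (K + a)/(2*a)))
v(G, S) = sqrt(6 + 2*G)/2 (v(G, S) = sqrt(2 + 4*1 + 2*G/1)/2 = sqrt(2 + 4 + 2*G*1)/2 = sqrt(2 + 4 + 2*G)/2 = sqrt(6 + 2*G)/2)
68*(-58) + v(-9, 3) = 68*(-58) + sqrt(6 + 2*(-9))/2 = -3944 + sqrt(6 - 18)/2 = -3944 + sqrt(-12)/2 = -3944 + (2*I*sqrt(3))/2 = -3944 + I*sqrt(3)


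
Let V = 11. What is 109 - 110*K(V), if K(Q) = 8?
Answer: -771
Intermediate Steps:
109 - 110*K(V) = 109 - 110*8 = 109 - 880 = -771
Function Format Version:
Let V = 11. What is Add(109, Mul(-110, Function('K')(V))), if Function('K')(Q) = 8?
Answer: -771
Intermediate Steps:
Add(109, Mul(-110, Function('K')(V))) = Add(109, Mul(-110, 8)) = Add(109, -880) = -771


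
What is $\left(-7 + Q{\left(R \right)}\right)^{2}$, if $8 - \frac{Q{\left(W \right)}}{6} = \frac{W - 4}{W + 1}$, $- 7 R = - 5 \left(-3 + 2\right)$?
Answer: $19600$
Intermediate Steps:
$R = - \frac{5}{7}$ ($R = - \frac{\left(-5\right) \left(-3 + 2\right)}{7} = - \frac{\left(-5\right) \left(-1\right)}{7} = \left(- \frac{1}{7}\right) 5 = - \frac{5}{7} \approx -0.71429$)
$Q{\left(W \right)} = 48 - \frac{6 \left(-4 + W\right)}{1 + W}$ ($Q{\left(W \right)} = 48 - 6 \frac{W - 4}{W + 1} = 48 - 6 \frac{-4 + W}{1 + W} = 48 - \frac{6 \left(-4 + W\right)}{1 + W}$)
$\left(-7 + Q{\left(R \right)}\right)^{2} = \left(-7 + \frac{6 \left(12 + 7 \left(- \frac{5}{7}\right)\right)}{1 - \frac{5}{7}}\right)^{2} = \left(-7 + \frac{6 \left(12 - 5\right)}{\frac{2}{7}}\right)^{2} = \left(-7 + 6 \cdot \frac{7}{2} \cdot 7\right)^{2} = \left(-7 + 147\right)^{2} = 140^{2} = 19600$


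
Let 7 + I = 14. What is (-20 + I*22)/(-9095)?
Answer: -134/9095 ≈ -0.014733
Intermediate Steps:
I = 7 (I = -7 + 14 = 7)
(-20 + I*22)/(-9095) = (-20 + 7*22)/(-9095) = (-20 + 154)*(-1/9095) = 134*(-1/9095) = -134/9095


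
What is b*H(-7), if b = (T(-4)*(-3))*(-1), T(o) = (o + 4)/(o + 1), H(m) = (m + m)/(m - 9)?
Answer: 0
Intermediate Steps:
H(m) = 2*m/(-9 + m) (H(m) = (2*m)/(-9 + m) = 2*m/(-9 + m))
T(o) = (4 + o)/(1 + o)
b = 0 (b = (((4 - 4)/(1 - 4))*(-3))*(-1) = ((0/(-3))*(-3))*(-1) = (-1/3*0*(-3))*(-1) = (0*(-3))*(-1) = 0*(-1) = 0)
b*H(-7) = 0*(2*(-7)/(-9 - 7)) = 0*(2*(-7)/(-16)) = 0*(2*(-7)*(-1/16)) = 0*(7/8) = 0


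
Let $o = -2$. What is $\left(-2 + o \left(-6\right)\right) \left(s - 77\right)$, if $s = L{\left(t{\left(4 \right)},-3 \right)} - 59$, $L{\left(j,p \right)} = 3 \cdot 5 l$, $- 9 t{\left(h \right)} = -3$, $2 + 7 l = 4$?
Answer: $- \frac{9220}{7} \approx -1317.1$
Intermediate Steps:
$l = \frac{2}{7}$ ($l = - \frac{2}{7} + \frac{1}{7} \cdot 4 = - \frac{2}{7} + \frac{4}{7} = \frac{2}{7} \approx 0.28571$)
$t{\left(h \right)} = \frac{1}{3}$ ($t{\left(h \right)} = \left(- \frac{1}{9}\right) \left(-3\right) = \frac{1}{3}$)
$L{\left(j,p \right)} = \frac{30}{7}$ ($L{\left(j,p \right)} = 3 \cdot 5 \cdot \frac{2}{7} = 15 \cdot \frac{2}{7} = \frac{30}{7}$)
$s = - \frac{383}{7}$ ($s = \frac{30}{7} - 59 = - \frac{383}{7} \approx -54.714$)
$\left(-2 + o \left(-6\right)\right) \left(s - 77\right) = \left(-2 - -12\right) \left(- \frac{383}{7} - 77\right) = \left(-2 + 12\right) \left(- \frac{922}{7}\right) = 10 \left(- \frac{922}{7}\right) = - \frac{9220}{7}$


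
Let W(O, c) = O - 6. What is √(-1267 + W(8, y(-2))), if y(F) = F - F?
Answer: I*√1265 ≈ 35.567*I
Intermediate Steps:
y(F) = 0
W(O, c) = -6 + O
√(-1267 + W(8, y(-2))) = √(-1267 + (-6 + 8)) = √(-1267 + 2) = √(-1265) = I*√1265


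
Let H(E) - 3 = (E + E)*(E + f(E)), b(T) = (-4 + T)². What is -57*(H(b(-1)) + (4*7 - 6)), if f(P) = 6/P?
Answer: -73359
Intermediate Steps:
H(E) = 3 + 2*E*(E + 6/E) (H(E) = 3 + (E + E)*(E + 6/E) = 3 + (2*E)*(E + 6/E) = 3 + 2*E*(E + 6/E))
-57*(H(b(-1)) + (4*7 - 6)) = -57*((15 + 2*((-4 - 1)²)²) + (4*7 - 6)) = -57*((15 + 2*((-5)²)²) + (28 - 6)) = -57*((15 + 2*25²) + 22) = -57*((15 + 2*625) + 22) = -57*((15 + 1250) + 22) = -57*(1265 + 22) = -57*1287 = -73359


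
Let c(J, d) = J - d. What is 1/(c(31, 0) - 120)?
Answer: -1/89 ≈ -0.011236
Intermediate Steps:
1/(c(31, 0) - 120) = 1/((31 - 1*0) - 120) = 1/((31 + 0) - 120) = 1/(31 - 120) = 1/(-89) = -1/89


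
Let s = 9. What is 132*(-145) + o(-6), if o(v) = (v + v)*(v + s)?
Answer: -19176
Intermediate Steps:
o(v) = 2*v*(9 + v) (o(v) = (v + v)*(v + 9) = (2*v)*(9 + v) = 2*v*(9 + v))
132*(-145) + o(-6) = 132*(-145) + 2*(-6)*(9 - 6) = -19140 + 2*(-6)*3 = -19140 - 36 = -19176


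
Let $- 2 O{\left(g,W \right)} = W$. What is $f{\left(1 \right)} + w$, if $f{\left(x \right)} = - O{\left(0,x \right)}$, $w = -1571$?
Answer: $- \frac{3141}{2} \approx -1570.5$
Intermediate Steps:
$O{\left(g,W \right)} = - \frac{W}{2}$
$f{\left(x \right)} = \frac{x}{2}$ ($f{\left(x \right)} = - \frac{\left(-1\right) x}{2} = \frac{x}{2}$)
$f{\left(1 \right)} + w = \frac{1}{2} \cdot 1 - 1571 = \frac{1}{2} - 1571 = - \frac{3141}{2}$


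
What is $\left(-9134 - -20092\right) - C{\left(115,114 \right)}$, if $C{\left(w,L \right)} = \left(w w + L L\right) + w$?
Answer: $-15378$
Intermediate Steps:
$C{\left(w,L \right)} = w + L^{2} + w^{2}$ ($C{\left(w,L \right)} = \left(w^{2} + L^{2}\right) + w = \left(L^{2} + w^{2}\right) + w = w + L^{2} + w^{2}$)
$\left(-9134 - -20092\right) - C{\left(115,114 \right)} = \left(-9134 - -20092\right) - \left(115 + 114^{2} + 115^{2}\right) = \left(-9134 + 20092\right) - \left(115 + 12996 + 13225\right) = 10958 - 26336 = -15378$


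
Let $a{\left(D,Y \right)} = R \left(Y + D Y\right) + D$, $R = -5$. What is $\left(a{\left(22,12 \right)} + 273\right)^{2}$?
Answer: $1177225$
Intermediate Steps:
$a{\left(D,Y \right)} = D - 5 Y - 5 D Y$ ($a{\left(D,Y \right)} = - 5 \left(Y + D Y\right) + D = \left(- 5 Y - 5 D Y\right) + D = D - 5 Y - 5 D Y$)
$\left(a{\left(22,12 \right)} + 273\right)^{2} = \left(\left(22 - 60 - 110 \cdot 12\right) + 273\right)^{2} = \left(\left(22 - 60 - 1320\right) + 273\right)^{2} = \left(-1358 + 273\right)^{2} = \left(-1085\right)^{2} = 1177225$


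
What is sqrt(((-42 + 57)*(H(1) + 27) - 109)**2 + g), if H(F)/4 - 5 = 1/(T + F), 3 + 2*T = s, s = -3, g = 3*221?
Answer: sqrt(321019) ≈ 566.58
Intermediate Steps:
g = 663
T = -3 (T = -3/2 + (1/2)*(-3) = -3/2 - 3/2 = -3)
H(F) = 20 + 4/(-3 + F)
sqrt(((-42 + 57)*(H(1) + 27) - 109)**2 + g) = sqrt(((-42 + 57)*(4*(-14 + 5*1)/(-3 + 1) + 27) - 109)**2 + 663) = sqrt((15*(4*(-14 + 5)/(-2) + 27) - 109)**2 + 663) = sqrt((15*(4*(-1/2)*(-9) + 27) - 109)**2 + 663) = sqrt((15*(18 + 27) - 109)**2 + 663) = sqrt((15*45 - 109)**2 + 663) = sqrt((675 - 109)**2 + 663) = sqrt(566**2 + 663) = sqrt(320356 + 663) = sqrt(321019)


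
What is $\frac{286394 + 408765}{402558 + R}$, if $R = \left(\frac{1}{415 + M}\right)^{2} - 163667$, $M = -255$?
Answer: $\frac{17796070400}{6115609601} \approx 2.9099$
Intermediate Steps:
$R = - \frac{4189875199}{25600}$ ($R = \left(\frac{1}{415 - 255}\right)^{2} - 163667 = \left(\frac{1}{160}\right)^{2} - 163667 = \frac{1}{25600} - 163667 = - \frac{4189875199}{25600} \approx -1.6367 \cdot 10^{5}$)
$\frac{286394 + 408765}{402558 + R} = \frac{286394 + 408765}{402558 - \frac{4189875199}{25600}} = \frac{695159}{\frac{6115609601}{25600}} = 695159 \cdot \frac{25600}{6115609601} = \frac{17796070400}{6115609601}$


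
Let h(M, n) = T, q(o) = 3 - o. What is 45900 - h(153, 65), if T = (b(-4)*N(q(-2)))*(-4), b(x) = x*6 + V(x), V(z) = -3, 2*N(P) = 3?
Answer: 45738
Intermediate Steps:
N(P) = 3/2 (N(P) = (1/2)*3 = 3/2)
b(x) = -3 + 6*x (b(x) = x*6 - 3 = 6*x - 3 = -3 + 6*x)
T = 162 (T = ((-3 + 6*(-4))*(3/2))*(-4) = ((-3 - 24)*(3/2))*(-4) = -27*3/2*(-4) = -81/2*(-4) = 162)
h(M, n) = 162
45900 - h(153, 65) = 45900 - 1*162 = 45900 - 162 = 45738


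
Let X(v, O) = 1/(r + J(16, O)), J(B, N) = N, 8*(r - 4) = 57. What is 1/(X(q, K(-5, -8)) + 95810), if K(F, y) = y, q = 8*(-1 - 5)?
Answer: 25/2395258 ≈ 1.0437e-5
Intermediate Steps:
r = 89/8 (r = 4 + (⅛)*57 = 4 + 57/8 = 89/8 ≈ 11.125)
q = -48 (q = 8*(-6) = -48)
X(v, O) = 1/(89/8 + O)
1/(X(q, K(-5, -8)) + 95810) = 1/(8/(89 + 8*(-8)) + 95810) = 1/(8/(89 - 64) + 95810) = 1/(8/25 + 95810) = 1/(2395258/25) = 25/2395258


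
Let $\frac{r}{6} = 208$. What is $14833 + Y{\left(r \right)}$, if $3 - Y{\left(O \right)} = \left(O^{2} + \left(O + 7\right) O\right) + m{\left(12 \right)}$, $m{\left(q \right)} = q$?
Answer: $-3108920$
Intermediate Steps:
$r = 1248$ ($r = 6 \cdot 208 = 1248$)
$Y{\left(O \right)} = -9 - O^{2} - O \left(7 + O\right)$ ($Y{\left(O \right)} = 3 - \left(\left(O^{2} + \left(O + 7\right) O\right) + 12\right) = 3 - \left(\left(O^{2} + \left(7 + O\right) O\right) + 12\right) = 3 - \left(\left(O^{2} + O \left(7 + O\right)\right) + 12\right) = 3 - \left(12 + O^{2} + O \left(7 + O\right)\right) = -9 - O^{2} - O \left(7 + O\right)$)
$14833 + Y{\left(r \right)} = 14833 - \left(8745 + 3115008\right) = 14833 - 3123753 = -3108920$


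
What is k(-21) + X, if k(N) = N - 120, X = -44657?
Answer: -44798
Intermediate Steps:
k(N) = -120 + N
k(-21) + X = (-120 - 21) - 44657 = -141 - 44657 = -44798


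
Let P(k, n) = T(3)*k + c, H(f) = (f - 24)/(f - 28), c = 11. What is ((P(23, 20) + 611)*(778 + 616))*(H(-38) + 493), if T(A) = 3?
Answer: 15701040200/33 ≈ 4.7579e+8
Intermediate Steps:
H(f) = (-24 + f)/(-28 + f)
P(k, n) = 11 + 3*k (P(k, n) = 3*k + 11 = 11 + 3*k)
((P(23, 20) + 611)*(778 + 616))*(H(-38) + 493) = (((11 + 3*23) + 611)*(778 + 616))*((-24 - 38)/(-28 - 38) + 493) = (((11 + 69) + 611)*1394)*(-62/(-66) + 493) = ((80 + 611)*1394)*(-1/66*(-62) + 493) = (691*1394)*(31/33 + 493) = 963254*(16300/33) = 15701040200/33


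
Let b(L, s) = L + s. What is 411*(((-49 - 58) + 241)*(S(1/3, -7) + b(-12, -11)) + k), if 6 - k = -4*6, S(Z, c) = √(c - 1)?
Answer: -1254372 + 110148*I*√2 ≈ -1.2544e+6 + 1.5577e+5*I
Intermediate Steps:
S(Z, c) = √(-1 + c)
k = 30 (k = 6 - (-4)*6 = 6 - 1*(-24) = 6 + 24 = 30)
411*(((-49 - 58) + 241)*(S(1/3, -7) + b(-12, -11)) + k) = 411*(((-49 - 58) + 241)*(√(-1 - 7) + (-12 - 11)) + 30) = 411*((-107 + 241)*(√(-8) - 23) + 30) = 411*(134*(2*I*√2 - 23) + 30) = 411*(134*(-23 + 2*I*√2) + 30) = 411*((-3082 + 268*I*√2) + 30) = 411*(-3052 + 268*I*√2) = -1254372 + 110148*I*√2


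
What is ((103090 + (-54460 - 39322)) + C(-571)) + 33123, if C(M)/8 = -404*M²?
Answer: -1053722081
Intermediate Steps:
C(M) = -3232*M² (C(M) = 8*(-404*M²) = -3232*M²)
((103090 + (-54460 - 39322)) + C(-571)) + 33123 = ((103090 + (-54460 - 39322)) - 3232*(-571)²) + 33123 = ((103090 - 93782) - 3232*326041) + 33123 = (9308 - 1053764512) + 33123 = -1053755204 + 33123 = -1053722081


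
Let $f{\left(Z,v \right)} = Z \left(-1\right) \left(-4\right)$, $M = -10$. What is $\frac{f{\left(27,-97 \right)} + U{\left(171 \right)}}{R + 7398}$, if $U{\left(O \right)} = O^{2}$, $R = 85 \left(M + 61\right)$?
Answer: $\frac{9783}{3911} \approx 2.5014$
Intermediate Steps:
$f{\left(Z,v \right)} = 4 Z$ ($f{\left(Z,v \right)} = - Z \left(-4\right) = 4 Z$)
$R = 4335$ ($R = 85 \left(-10 + 61\right) = 85 \cdot 51 = 4335$)
$\frac{f{\left(27,-97 \right)} + U{\left(171 \right)}}{R + 7398} = \frac{4 \cdot 27 + 171^{2}}{4335 + 7398} = \frac{108 + 29241}{11733} = 29349 \cdot \frac{1}{11733} = \frac{9783}{3911}$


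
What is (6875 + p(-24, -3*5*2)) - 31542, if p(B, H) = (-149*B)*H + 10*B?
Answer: -132187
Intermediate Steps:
p(B, H) = 10*B - 149*B*H (p(B, H) = -149*B*H + 10*B = 10*B - 149*B*H)
(6875 + p(-24, -3*5*2)) - 31542 = (6875 - 24*(10 - 149*(-3*5)*2)) - 31542 = (6875 - 24*(10 - (-2235)*2)) - 31542 = (6875 - 24*(10 - 149*(-30))) - 31542 = (6875 - 24*(10 + 4470)) - 31542 = (6875 - 24*4480) - 31542 = (6875 - 107520) - 31542 = -100645 - 31542 = -132187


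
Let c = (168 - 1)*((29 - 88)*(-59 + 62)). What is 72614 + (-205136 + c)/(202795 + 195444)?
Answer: 28917492051/398239 ≈ 72613.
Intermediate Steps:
c = -29559 (c = 167*(-59*3) = 167*(-177) = -29559)
72614 + (-205136 + c)/(202795 + 195444) = 72614 + (-205136 - 29559)/(202795 + 195444) = 72614 - 234695/398239 = 28917492051/398239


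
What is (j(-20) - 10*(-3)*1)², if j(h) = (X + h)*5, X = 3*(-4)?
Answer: 16900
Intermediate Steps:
X = -12
j(h) = -60 + 5*h (j(h) = (-12 + h)*5 = -60 + 5*h)
(j(-20) - 10*(-3)*1)² = ((-60 + 5*(-20)) - 10*(-3)*1)² = ((-60 - 100) + 30*1)² = (-160 + 30)² = (-130)² = 16900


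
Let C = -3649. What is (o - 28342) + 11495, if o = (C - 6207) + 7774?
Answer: -18929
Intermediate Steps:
o = -2082 (o = (-3649 - 6207) + 7774 = -9856 + 7774 = -2082)
(o - 28342) + 11495 = (-2082 - 28342) + 11495 = -30424 + 11495 = -18929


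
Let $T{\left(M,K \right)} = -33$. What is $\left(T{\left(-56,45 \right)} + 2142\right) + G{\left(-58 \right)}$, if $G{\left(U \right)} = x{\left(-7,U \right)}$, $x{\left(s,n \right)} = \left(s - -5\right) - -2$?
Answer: $2109$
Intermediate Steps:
$x{\left(s,n \right)} = 7 + s$ ($x{\left(s,n \right)} = \left(s + 5\right) + 2 = \left(5 + s\right) + 2 = 7 + s$)
$G{\left(U \right)} = 0$ ($G{\left(U \right)} = 7 - 7 = 0$)
$\left(T{\left(-56,45 \right)} + 2142\right) + G{\left(-58 \right)} = \left(-33 + 2142\right) + 0 = 2109 + 0 = 2109$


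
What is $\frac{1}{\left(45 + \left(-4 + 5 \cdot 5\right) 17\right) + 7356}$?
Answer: $\frac{1}{7758} \approx 0.0001289$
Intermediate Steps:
$\frac{1}{\left(45 + \left(-4 + 5 \cdot 5\right) 17\right) + 7356} = \frac{1}{\left(45 + \left(-4 + 25\right) 17\right) + 7356} = \frac{1}{\left(45 + 21 \cdot 17\right) + 7356} = \frac{1}{\left(45 + 357\right) + 7356} = \frac{1}{402 + 7356} = \frac{1}{7758}$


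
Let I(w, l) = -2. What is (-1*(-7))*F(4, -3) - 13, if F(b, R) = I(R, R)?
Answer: -27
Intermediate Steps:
F(b, R) = -2
(-1*(-7))*F(4, -3) - 13 = -1*(-7)*(-2) - 13 = 7*(-2) - 13 = -14 - 13 = -27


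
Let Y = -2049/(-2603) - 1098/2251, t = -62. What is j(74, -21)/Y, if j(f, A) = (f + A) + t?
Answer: -17578059/584735 ≈ -30.062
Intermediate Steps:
j(f, A) = -62 + A + f (j(f, A) = (f + A) - 62 = (A + f) - 62 = -62 + A + f)
Y = 1754205/5859353 (Y = -2049*(-1/2603) - 1098*1/2251 = 2049/2603 - 1098/2251 = 1754205/5859353 ≈ 0.29939)
j(74, -21)/Y = (-62 - 21 + 74)/(1754205/5859353) = -9*5859353/1754205 = -17578059/584735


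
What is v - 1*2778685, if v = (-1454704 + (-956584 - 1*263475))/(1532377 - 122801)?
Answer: -559538623189/201368 ≈ -2.7787e+6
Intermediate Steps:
v = -382109/201368 (v = (-1454704 + (-956584 - 263475))/1409576 = (-1454704 - 1220059)*(1/1409576) = -2674763*1/1409576 = -382109/201368 ≈ -1.8976)
v - 1*2778685 = -382109/201368 - 1*2778685 = -382109/201368 - 2778685 = -559538623189/201368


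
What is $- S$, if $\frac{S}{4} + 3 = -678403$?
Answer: $2713624$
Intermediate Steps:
$S = -2713624$ ($S = -12 + 4 \left(-678403\right) = -12 - 2713612 = -2713624$)
$- S = \left(-1\right) \left(-2713624\right) = 2713624$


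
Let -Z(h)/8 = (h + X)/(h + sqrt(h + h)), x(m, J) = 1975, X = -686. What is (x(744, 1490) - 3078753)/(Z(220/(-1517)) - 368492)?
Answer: 12769975044209185/1541034289961974 - 800640709549*I*sqrt(166870)/1541034289961974 ≈ 8.2866 - 0.21223*I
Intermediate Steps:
Z(h) = -8*(-686 + h)/(h + sqrt(2)*sqrt(h)) (Z(h) = -8*(h - 686)/(h + sqrt(h + h)) = -8*(-686 + h)/(h + sqrt(2*h)) = -8*(-686 + h)/(h + sqrt(2)*sqrt(h)))
(x(744, 1490) - 3078753)/(Z(220/(-1517)) - 368492) = (1975 - 3078753)/(8*(686 - 220/(-1517))/(220/(-1517) + sqrt(2)*sqrt(220/(-1517))) - 368492) = -3076778/(8*(686 - 220*(-1)/1517)/(220*(-1/1517) + sqrt(2)*sqrt(220*(-1/1517))) - 368492) = -3076778/(8*(686 - 1*(-220/1517))/(-220/1517 + sqrt(2)*sqrt(-220/1517)) - 368492) = -3076778/(8*(686 + 220/1517)/(-220/1517 + sqrt(2)*(2*I*sqrt(83435)/1517)) - 368492) = -3076778/(8*(1040882/1517)/(-220/1517 + 2*I*sqrt(166870)/1517) - 368492) = -3076778/(8327056/(1517*(-220/1517 + 2*I*sqrt(166870)/1517)) - 368492) = -3076778/(-368492 + 8327056/(1517*(-220/1517 + 2*I*sqrt(166870)/1517)))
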